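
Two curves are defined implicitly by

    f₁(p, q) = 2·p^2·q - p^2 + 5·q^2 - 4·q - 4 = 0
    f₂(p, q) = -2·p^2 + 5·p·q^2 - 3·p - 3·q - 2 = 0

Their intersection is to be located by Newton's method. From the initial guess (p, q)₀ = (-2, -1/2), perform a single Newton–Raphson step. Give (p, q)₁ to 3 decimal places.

At (-2, -1/2): F = (-8.750, -5.000).
Jacobian J = [[4·p·q - 2·p, 2·p^2 + 10·q - 4], [-4·p + 5·q^2 - 3, 10·p·q - 3]].
At the point, J = [[8.000, -1.000], [6.250, 7.000]] (det J = 62.250).
Solving J·Δ = −F gives Δ = (1.064, -0.236).
Then the next iterate is (p, q)₁ = (-0.936, -0.736).

(-0.936, -0.736)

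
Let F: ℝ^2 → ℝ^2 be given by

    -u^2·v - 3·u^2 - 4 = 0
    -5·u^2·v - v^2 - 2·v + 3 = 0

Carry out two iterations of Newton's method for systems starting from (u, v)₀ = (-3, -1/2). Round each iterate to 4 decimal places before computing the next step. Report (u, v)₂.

At (-3, -1/2): F = (-26.5000, 26.2500).
Jacobian J = [[-2·u·v - 6·u, -u^2], [-10·u·v, -5·u^2 - 2·v - 2]].
At the point, J = [[15.0000, -9.0000], [-15.0000, -46.0000]] (det J = -825.0000).
Solving J·Δ = −F gives Δ = (1.7639, -0.0045).
Then the next iterate is (u, v)₁ = (-1.2361, -0.5045).
Round to (-1.2361, -0.5045) and repeat: F = (-7.812982, 7.608716), J = [[6.169375, -1.527943], [-6.236124, -8.630716]].
Δ = (1.2594, -0.0284), so (u, v)₂ = (0.0233, -0.5329).

(0.0233, -0.5329)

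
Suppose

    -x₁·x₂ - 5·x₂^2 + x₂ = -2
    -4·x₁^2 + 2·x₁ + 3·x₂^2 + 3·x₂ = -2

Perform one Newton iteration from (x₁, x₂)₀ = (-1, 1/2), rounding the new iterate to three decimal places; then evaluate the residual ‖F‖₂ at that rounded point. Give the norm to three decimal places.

At (-1, 1/2): F = (1.750, -1.750).
Jacobian J = [[-x₂, -x₁ - 10·x₂ + 1], [-8·x₁ + 2, 6·x₂ + 3]].
At the point, J = [[-0.500, -3.000], [10.000, 6.000]] (det J = 27.000).
Solving J·Δ = −F gives Δ = (-0.194, 0.616).
Then the next iterate is (x₁, x₂)₁ = (-1.194, 1.116).
Re-evaluating at (-1.194, 1.116): F = (-1.77878, 0.99382), so ‖F‖₂ = 2.038.

2.038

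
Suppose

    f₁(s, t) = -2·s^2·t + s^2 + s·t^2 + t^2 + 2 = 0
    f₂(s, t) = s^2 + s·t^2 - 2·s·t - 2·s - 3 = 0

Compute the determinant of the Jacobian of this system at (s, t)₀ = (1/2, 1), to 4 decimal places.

5.0000

J = [[-4·s·t + 2·s + t^2, -2·s^2 + 2·s·t + 2·t], [2·s + t^2 - 2·t - 2, 2·s·t - 2·s]].
At the point, J = [[0.0000, 2.5000], [-2.0000, 0.0000]].
det J = 5.0000.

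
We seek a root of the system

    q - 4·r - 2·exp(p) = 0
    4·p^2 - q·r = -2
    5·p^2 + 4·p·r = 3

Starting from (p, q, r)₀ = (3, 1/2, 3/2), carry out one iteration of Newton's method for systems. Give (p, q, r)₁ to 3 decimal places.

(3.074, 28.261, -3.723)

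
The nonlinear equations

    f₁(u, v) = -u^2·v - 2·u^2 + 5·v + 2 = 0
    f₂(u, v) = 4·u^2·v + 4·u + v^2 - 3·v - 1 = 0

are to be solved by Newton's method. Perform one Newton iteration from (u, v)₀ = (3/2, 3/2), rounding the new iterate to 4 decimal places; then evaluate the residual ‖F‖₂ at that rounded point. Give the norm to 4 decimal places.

At (3/2, 3/2): F = (1.6250, 16.2500).
Jacobian J = [[-2·u·v - 4·u, -u^2 + 5], [8·u·v + 4, 4·u^2 + 2·v - 3]].
At the point, J = [[-10.5000, 2.7500], [22.0000, 9.0000]] (det J = -155.0000).
Solving J·Δ = −F gives Δ = (-0.1940, -1.3315).
Then the next iterate is (u, v)₁ = (1.3060, 0.1685).
Re-evaluating at (1.3060, 0.1685): F = (-0.856172, 4.896491), so ‖F‖₂ = 4.9708.

4.9708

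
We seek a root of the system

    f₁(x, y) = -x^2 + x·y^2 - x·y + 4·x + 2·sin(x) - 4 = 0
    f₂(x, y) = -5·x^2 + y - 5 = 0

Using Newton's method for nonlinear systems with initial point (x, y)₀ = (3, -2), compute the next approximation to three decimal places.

At (3, -2): F = (17.28224, -52.000).
Jacobian J = [[-2·x + y^2 - y + 2·cos(x) + 4, 2·x·y - x], [-10·x, 1]].
At the point, J = [[2.02002, -15.000], [-30.000, 1.000]] (det J = -447.97998).
Solving J·Δ = −F gives Δ = (-1.703, 0.923).
Then the next iterate is (x, y)₁ = (1.297, -1.077).

(1.297, -1.077)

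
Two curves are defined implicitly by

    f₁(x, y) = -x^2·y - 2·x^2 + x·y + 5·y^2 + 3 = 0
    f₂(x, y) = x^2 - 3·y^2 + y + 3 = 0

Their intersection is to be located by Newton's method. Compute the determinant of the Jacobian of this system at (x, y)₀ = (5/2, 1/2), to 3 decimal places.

J = [[-2·x·y - 4·x + y, -x^2 + x + 10·y], [2·x, -6·y + 1]].
At the point, J = [[-12.000, 1.250], [5.000, -2.000]].
det J = 17.750.

17.750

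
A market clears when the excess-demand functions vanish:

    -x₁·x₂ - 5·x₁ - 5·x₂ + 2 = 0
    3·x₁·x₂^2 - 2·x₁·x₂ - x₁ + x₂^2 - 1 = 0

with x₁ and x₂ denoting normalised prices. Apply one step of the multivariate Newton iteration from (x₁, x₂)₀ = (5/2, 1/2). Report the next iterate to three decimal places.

(-0.258, 0.622)

At (5/2, 1/2): F = (-14.250, -3.875).
Jacobian J = [[-x₂ - 5, -x₁ - 5], [3·x₂^2 - 2·x₂ - 1, 6·x₁·x₂ - 2·x₁ + 2·x₂]].
At the point, J = [[-5.500, -7.500], [-1.250, 3.500]] (det J = -28.625).
Solving J·Δ = −F gives Δ = (-2.758, 0.122).
Then the next iterate is (x₁, x₂)₁ = (-0.258, 0.622).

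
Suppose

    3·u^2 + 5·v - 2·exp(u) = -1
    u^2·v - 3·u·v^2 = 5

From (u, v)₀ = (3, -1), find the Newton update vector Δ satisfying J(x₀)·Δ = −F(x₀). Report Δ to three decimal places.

At (3, -1): F = (-17.17107, -23.000).
Jacobian J = [[6·u - 2·exp(u), 5], [2·u·v - 3·v^2, u^2 - 6·u·v]].
At the point, J = [[-22.17107, 5.000], [-9.000, 27.000]] (det J = -553.61899).
Solving J·Δ = −F gives Δ = (-0.630, 0.642).

(-0.630, 0.642)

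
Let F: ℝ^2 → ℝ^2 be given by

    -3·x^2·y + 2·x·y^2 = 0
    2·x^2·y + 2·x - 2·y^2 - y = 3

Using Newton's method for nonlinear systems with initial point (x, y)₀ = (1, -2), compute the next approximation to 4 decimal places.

(0.9561, -0.8070)

At (1, -2): F = (14.0000, -11.0000).
Jacobian J = [[-6·x·y + 2·y^2, -3·x^2 + 4·x·y], [4·x·y + 2, 2·x^2 - 4·y - 1]].
At the point, J = [[20.0000, -11.0000], [-6.0000, 9.0000]] (det J = 114.0000).
Solving J·Δ = −F gives Δ = (-0.0439, 1.1930).
Then the next iterate is (x, y)₁ = (0.9561, -0.8070).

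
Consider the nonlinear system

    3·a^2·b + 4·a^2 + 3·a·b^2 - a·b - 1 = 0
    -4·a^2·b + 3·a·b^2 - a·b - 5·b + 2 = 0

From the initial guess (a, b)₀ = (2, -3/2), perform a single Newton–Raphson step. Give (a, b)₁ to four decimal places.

At (2, -3/2): F = (13.5000, 50.0000).
Jacobian J = [[6·a·b + 8·a + 3·b^2 - b, 3·a^2 + 6·a·b - a], [-8·a·b + 3·b^2 - b, -4·a^2 + 6·a·b - a - 5]].
At the point, J = [[6.2500, -8.0000], [32.2500, -41.0000]] (det J = 1.7500).
Solving J·Δ = −F gives Δ = (87.7143, 70.2143).
Then the next iterate is (a, b)₁ = (89.7143, 68.7143).

(89.7143, 68.7143)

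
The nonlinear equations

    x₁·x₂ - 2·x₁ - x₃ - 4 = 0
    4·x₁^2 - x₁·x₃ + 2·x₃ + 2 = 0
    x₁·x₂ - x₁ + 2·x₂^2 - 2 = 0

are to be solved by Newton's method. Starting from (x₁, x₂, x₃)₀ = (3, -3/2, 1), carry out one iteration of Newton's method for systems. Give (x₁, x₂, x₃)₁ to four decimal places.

At (3, -3/2, 1): F = (-15.5000, 37.0000, -5.0000).
Jacobian J = [[x₂ - 2, x₁, -1], [8·x₁ - x₃, 0, -x₁ + 2], [x₂ - 1, x₁ + 4·x₂, 0]].
At the point, J = [[-3.5000, 3.0000, -1.0000], [23.0000, 0.0000, -1.0000], [-2.5000, -3.0000, 0.0000]] (det J = 87.0000).
Solving J·Δ = −F gives Δ = (-1.9828, -0.0144, -8.6034).
Then the next iterate is (x₁, x₂, x₃)₁ = (1.0172, -1.5144, -7.6034).

(1.0172, -1.5144, -7.6034)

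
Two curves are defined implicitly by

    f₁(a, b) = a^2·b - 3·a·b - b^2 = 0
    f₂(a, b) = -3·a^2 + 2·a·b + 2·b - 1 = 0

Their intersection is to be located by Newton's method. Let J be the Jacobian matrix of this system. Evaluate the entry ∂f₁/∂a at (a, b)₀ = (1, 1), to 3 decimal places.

∂f₁/∂a = 2·a·b - 3·b.
At (1, 1) this is -1.000.

-1.000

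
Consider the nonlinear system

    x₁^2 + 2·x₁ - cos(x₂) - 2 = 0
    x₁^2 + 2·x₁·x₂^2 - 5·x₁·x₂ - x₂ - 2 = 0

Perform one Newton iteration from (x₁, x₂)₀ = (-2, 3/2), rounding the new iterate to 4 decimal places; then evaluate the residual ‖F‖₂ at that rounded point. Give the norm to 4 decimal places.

17.7473

At (-2, 3/2): F = (-2.070737, 6.5000).
Jacobian J = [[2·x₁ + 2, sin(x₂)], [2·x₁ + 2·x₂^2 - 5·x₂, 4·x₁·x₂ - 5·x₁ - 1]].
At the point, J = [[-2.0000, 0.997495], [-7.0000, -3.0000]] (det J = 12.982465).
Solving J·Δ = −F gives Δ = (0.0209, 2.1179).
Then the next iterate is (x₁, x₂)₁ = (-1.9791, 3.6179).
Re-evaluating at (-1.9791, 3.6179): F = (-1.152669, -17.709807), so ‖F‖₂ = 17.7473.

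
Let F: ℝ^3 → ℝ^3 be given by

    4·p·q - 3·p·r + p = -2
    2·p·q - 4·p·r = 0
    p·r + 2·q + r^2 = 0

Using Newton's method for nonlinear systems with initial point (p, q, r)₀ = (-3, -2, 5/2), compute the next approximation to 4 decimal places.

(-0.9433, -1.2302, 1.7844)

At (-3, -2, 5/2): F = (45.5000, 42.0000, -5.2500).
Jacobian J = [[4·q - 3·r + 1, 4·p, -3·p], [2·q - 4·r, 2·p, -4·p], [r, 2, p + 2·r]].
At the point, J = [[-14.5000, -12.0000, 9.0000], [-14.0000, -6.0000, 12.0000], [2.5000, 2.0000, 2.0000]] (det J = -291.0000).
Solving J·Δ = −F gives Δ = (2.0567, 0.7698, -0.7156).
Then the next iterate is (p, q, r)₁ = (-0.9433, -1.2302, 1.7844).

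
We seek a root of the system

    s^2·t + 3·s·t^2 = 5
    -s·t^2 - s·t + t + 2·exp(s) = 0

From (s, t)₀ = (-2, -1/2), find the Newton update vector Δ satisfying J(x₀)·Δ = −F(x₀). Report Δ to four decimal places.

At (-2, -1/2): F = (-8.5000, -0.729329).
Jacobian J = [[2·s·t + 3·t^2, s^2 + 6·s·t], [-t^2 - t + 2·exp(s), -2·s·t - s + 1]].
At the point, J = [[2.7500, 10.0000], [0.520671, 1.0000]] (det J = -2.456706).
Solving J·Δ = −F gives Δ = (-0.4912, 0.9851).

(-0.4912, 0.9851)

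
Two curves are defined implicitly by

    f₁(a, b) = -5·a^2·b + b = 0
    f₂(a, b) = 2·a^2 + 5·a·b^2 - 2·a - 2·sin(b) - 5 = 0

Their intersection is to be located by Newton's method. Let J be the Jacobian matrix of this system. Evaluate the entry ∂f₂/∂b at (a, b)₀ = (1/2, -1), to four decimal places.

∂f₂/∂b = 10·a·b - 2·cos(b).
At (1/2, -1) this is -6.0806.

-6.0806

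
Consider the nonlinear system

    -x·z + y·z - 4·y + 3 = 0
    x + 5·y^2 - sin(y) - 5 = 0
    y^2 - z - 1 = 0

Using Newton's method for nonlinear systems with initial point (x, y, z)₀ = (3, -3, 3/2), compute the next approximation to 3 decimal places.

(51.717, 0.166, -10.998)

At (3, -3, 3/2): F = (6.000, 43.14112, 6.500).
Jacobian J = [[-z, z - 4, -x + y], [1, 10·y - cos(y), 0], [0, 2·y, -1]].
At the point, J = [[-1.500, -2.500, -6.000], [1.000, -29.01001, 0.000], [0.000, -6.000, -1.000]] (det J = -10.01501).
Solving J·Δ = −F gives Δ = (48.717, 3.166, -12.498).
Then the next iterate is (x, y, z)₁ = (51.717, 0.166, -10.998).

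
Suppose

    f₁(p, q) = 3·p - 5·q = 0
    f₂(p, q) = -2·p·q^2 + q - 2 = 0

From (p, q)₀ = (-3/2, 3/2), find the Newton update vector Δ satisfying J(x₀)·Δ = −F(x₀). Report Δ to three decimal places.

At (-3/2, 3/2): F = (-12.000, 6.250).
Jacobian J = [[3, -5], [-2·q^2, -4·p·q + 1]].
At the point, J = [[3.000, -5.000], [-4.500, 10.000]] (det J = 7.500).
Solving J·Δ = −F gives Δ = (11.833, 4.700).

(11.833, 4.700)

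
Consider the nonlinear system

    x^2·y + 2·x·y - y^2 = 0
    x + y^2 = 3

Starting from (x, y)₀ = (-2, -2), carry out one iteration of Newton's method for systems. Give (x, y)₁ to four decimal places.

(-1.0000, -2.0000)

At (-2, -2): F = (-4.0000, -1.0000).
Jacobian J = [[2·x·y + 2·y, x^2 + 2·x - 2·y], [1, 2·y]].
At the point, J = [[4.0000, 4.0000], [1.0000, -4.0000]] (det J = -20.0000).
Solving J·Δ = −F gives Δ = (1.0000, 0.0000).
Then the next iterate is (x, y)₁ = (-1.0000, -2.0000).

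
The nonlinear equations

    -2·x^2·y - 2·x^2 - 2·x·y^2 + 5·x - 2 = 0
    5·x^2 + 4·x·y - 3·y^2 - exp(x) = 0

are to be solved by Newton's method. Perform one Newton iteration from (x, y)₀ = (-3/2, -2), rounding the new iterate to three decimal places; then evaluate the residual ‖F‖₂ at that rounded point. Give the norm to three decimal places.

At (-3/2, -2): F = (7.000, 11.02687).
Jacobian J = [[-4·x·y - 4·x - 2·y^2 + 5, -2·x^2 - 4·x·y], [10·x + 4·y - exp(x), 4·x - 6·y]].
At the point, J = [[-9.000, -16.500], [-23.22313, 6.000]] (det J = -437.18165).
Solving J·Δ = −F gives Δ = (0.512, 0.145).
Then the next iterate is (x, y)₁ = (-0.988, -1.855).
Re-evaluating at (-0.988, -1.855): F = (1.52867, 1.51628), so ‖F‖₂ = 2.153.

2.153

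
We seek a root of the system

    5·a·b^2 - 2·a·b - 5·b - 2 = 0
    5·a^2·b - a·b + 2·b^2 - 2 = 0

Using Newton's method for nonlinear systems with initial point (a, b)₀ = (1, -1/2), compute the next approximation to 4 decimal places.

At (1, -1/2): F = (2.7500, -3.5000).
Jacobian J = [[5·b^2 - 2·b, 10·a·b - 2·a - 5], [10·a·b - b, 5·a^2 - a + 4·b]].
At the point, J = [[2.2500, -12.0000], [-4.5000, 2.0000]] (det J = -49.5000).
Solving J·Δ = −F gives Δ = (-0.7374, 0.0909).
Then the next iterate is (a, b)₁ = (0.2626, -0.4091).

(0.2626, -0.4091)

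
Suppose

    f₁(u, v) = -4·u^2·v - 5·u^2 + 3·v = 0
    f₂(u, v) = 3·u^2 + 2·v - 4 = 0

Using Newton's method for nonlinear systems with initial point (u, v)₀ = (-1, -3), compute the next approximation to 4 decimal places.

(-1.3235, -0.4706)

At (-1, -3): F = (-2.0000, -7.0000).
Jacobian J = [[-8·u·v - 10·u, -4·u^2 + 3], [6·u, 2]].
At the point, J = [[-14.0000, -1.0000], [-6.0000, 2.0000]] (det J = -34.0000).
Solving J·Δ = −F gives Δ = (-0.3235, 2.5294).
Then the next iterate is (u, v)₁ = (-1.3235, -0.4706).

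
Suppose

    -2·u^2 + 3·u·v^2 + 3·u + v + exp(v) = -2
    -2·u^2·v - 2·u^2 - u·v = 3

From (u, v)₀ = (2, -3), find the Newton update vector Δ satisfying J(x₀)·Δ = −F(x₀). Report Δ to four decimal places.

At (2, -3): F = (51.049787, 19.0000).
Jacobian J = [[-4·u + 3·v^2 + 3, 6·u·v + exp(v) + 1], [-4·u·v - 4·u - v, -2·u^2 - u]].
At the point, J = [[22.0000, -34.950213], [19.0000, -10.0000]] (det J = 444.054046).
Solving J·Δ = −F gives Δ = (-0.3458, 1.2430).

(-0.3458, 1.2430)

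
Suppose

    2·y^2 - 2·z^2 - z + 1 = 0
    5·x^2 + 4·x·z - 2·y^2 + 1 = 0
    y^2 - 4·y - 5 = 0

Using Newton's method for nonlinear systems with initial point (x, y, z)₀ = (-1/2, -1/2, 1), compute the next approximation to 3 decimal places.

At (-1/2, -1/2, 1): F = (-1.500, -0.250, -2.750).
Jacobian J = [[0, 4·y, -4·z - 1], [10·x + 4·z, -4·y, 4·x], [0, 2·y - 4, 0]].
At the point, J = [[0.000, -2.000, -5.000], [-1.000, 2.000, -2.000], [0.000, -5.000, 0.000]] (det J = -25.000).
Solving J·Δ = −F gives Δ = (-1.190, -0.550, -0.080).
Then the next iterate is (x, y, z)₁ = (-1.690, -1.050, 0.920).

(-1.690, -1.050, 0.920)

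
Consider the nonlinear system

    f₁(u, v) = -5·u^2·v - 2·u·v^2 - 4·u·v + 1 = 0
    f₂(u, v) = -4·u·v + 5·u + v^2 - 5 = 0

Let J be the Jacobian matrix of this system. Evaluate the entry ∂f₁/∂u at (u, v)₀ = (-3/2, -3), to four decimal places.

-51.0000

∂f₁/∂u = -10·u·v - 2·v^2 - 4·v.
At (-3/2, -3) this is -51.0000.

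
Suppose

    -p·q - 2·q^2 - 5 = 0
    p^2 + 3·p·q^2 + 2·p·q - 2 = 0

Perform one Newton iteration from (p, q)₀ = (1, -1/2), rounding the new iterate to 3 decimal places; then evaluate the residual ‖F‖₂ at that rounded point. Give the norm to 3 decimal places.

149.889

At (1, -1/2): F = (-5.000, -1.250).
Jacobian J = [[-q, -p - 4·q], [2·p + 3·q^2 + 2·q, 6·p·q + 2·p]].
At the point, J = [[0.500, 1.000], [1.750, -1.000]] (det J = -2.250).
Solving J·Δ = −F gives Δ = (2.778, 3.611).
Then the next iterate is (p, q)₁ = (3.778, 3.111).
Re-evaluating at (3.778, 3.111): F = (-36.110, 145.47409), so ‖F‖₂ = 149.889.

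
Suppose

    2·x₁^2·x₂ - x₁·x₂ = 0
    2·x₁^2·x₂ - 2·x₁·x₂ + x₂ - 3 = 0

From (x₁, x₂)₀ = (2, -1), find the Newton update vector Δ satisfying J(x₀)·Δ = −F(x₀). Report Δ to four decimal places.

(-18.0000, -20.0000)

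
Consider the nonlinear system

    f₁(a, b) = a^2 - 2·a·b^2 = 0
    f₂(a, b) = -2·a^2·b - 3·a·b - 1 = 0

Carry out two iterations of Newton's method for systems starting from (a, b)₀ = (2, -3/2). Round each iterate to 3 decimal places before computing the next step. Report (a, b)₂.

At (2, -3/2): F = (-5.000, 20.000).
Jacobian J = [[2·a - 2·b^2, -4·a·b], [-4·a·b - 3·b, -2·a^2 - 3·a]].
At the point, J = [[-0.500, 12.000], [16.500, -14.000]] (det J = -191.000).
Solving J·Δ = −F gives Δ = (-0.890, 0.380).
Then the next iterate is (a, b)₁ = (1.110, -1.120).
Round to (1.110, -1.120) and repeat: F = (-1.55267, 5.48950), J = [[-0.28880, 4.97280], [8.33280, -5.79420]].
Δ = (-0.460, 0.286), so (a, b)₂ = (0.650, -0.834).

(0.650, -0.834)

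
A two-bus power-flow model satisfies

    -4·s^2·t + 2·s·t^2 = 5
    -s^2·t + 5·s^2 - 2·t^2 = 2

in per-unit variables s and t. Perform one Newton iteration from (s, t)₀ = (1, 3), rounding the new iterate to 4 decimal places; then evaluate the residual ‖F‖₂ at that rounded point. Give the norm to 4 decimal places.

20.5934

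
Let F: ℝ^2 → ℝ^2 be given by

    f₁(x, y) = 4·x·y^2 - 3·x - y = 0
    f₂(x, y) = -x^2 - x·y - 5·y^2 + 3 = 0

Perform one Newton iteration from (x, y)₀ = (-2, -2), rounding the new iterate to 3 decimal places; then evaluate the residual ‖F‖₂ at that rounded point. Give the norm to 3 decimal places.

22.186

At (-2, -2): F = (-24.000, -25.000).
Jacobian J = [[4·y^2 - 3, 8·x·y - 1], [-2·x - y, -x - 10·y]].
At the point, J = [[13.000, 31.000], [6.000, 22.000]] (det J = 100.000).
Solving J·Δ = −F gives Δ = (-2.470, 1.810).
Then the next iterate is (x, y)₁ = (-4.470, -0.190).
Re-evaluating at (-4.470, -0.190): F = (12.95453, -18.01070), so ‖F‖₂ = 22.186.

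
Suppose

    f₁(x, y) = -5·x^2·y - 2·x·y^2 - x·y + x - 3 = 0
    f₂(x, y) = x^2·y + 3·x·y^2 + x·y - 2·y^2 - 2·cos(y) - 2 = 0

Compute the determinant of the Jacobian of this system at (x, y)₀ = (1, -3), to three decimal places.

J = [[-10·x·y - 2·y^2 - y + 1, -5·x^2 - 4·x·y - x], [2·x·y + 3·y^2 + y, x^2 + 6·x·y + x - 4·y + 2·sin(y)]].
At the point, J = [[16.000, 6.000], [18.000, -4.28224]].
det J = -176.516.

-176.516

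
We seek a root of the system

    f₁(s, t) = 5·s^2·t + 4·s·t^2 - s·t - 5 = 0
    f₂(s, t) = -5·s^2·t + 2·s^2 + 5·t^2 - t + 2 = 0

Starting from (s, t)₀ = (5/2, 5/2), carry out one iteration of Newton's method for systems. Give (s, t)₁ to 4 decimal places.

At (5/2, 5/2): F = (129.3750, -34.8750).
Jacobian J = [[10·s·t + 4·t^2 - t, 5·s^2 + 8·s·t - s], [-10·s·t + 4·s, -5·s^2 + 10·t - 1]].
At the point, J = [[85.0000, 78.7500], [-52.5000, -7.2500]] (det J = 3518.1250).
Solving J·Δ = −F gives Δ = (-0.5140, -1.0880).
Then the next iterate is (s, t)₁ = (1.9860, 1.4120).

(1.9860, 1.4120)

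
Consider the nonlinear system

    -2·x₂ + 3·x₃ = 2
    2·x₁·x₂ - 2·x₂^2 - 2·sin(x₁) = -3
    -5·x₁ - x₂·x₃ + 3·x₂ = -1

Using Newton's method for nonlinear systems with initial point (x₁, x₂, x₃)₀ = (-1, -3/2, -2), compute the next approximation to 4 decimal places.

(2.3673, 1.1394, 1.4263)

At (-1, -3/2, -2): F = (-5.0000, 3.182942, -1.5000).
Jacobian J = [[0, -2, 3], [2·x₂ - 2·cos(x₁), 2·x₁ - 4·x₂, 0], [-5, -x₃ + 3, -x₂]].
At the point, J = [[0.0000, -2.0000, 3.0000], [-4.080605, 4.0000, 0.0000], [-5.0000, 5.0000, 1.5000]] (det J = -13.450883).
Solving J·Δ = −F gives Δ = (3.3673, 2.6394, 3.4263).
Then the next iterate is (x₁, x₂, x₃)₁ = (2.3673, 1.1394, 1.4263).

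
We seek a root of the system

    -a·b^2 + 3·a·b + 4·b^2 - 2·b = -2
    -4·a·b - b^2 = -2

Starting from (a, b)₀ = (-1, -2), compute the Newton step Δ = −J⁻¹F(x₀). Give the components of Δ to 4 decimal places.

(-0.0500, 1.3000)

At (-1, -2): F = (32.0000, -10.0000).
Jacobian J = [[-b^2 + 3·b, -2·a·b + 3·a + 8·b - 2], [-4·b, -4·a - 2·b]].
At the point, J = [[-10.0000, -25.0000], [8.0000, 8.0000]] (det J = 120.0000).
Solving J·Δ = −F gives Δ = (-0.0500, 1.3000).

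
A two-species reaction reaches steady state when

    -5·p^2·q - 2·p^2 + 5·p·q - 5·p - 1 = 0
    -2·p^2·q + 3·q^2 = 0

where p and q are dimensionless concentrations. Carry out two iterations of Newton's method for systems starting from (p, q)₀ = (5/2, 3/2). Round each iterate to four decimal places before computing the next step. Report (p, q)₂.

At (5/2, 3/2): F = (-54.1250, -12.0000).
Jacobian J = [[-10·p·q - 4·p + 5·q - 5, -5·p^2 + 5·p], [-4·p·q, -2·p^2 + 6·q]].
At the point, J = [[-45.0000, -18.7500], [-15.0000, -3.5000]] (det J = -123.7500).
Solving J·Δ = −F gives Δ = (-0.2874, -2.1970).
Then the next iterate is (p, q)₁ = (2.2126, -0.6970).
Round to (2.2126, -0.6970) and repeat: F = (-12.503947, 8.281892), J = [[-1.913578, -13.414994], [6.168729, -13.973198]].
Δ = (-2.6104, -0.5597), so (p, q)₂ = (-0.3978, -1.2567).

(-0.3978, -1.2567)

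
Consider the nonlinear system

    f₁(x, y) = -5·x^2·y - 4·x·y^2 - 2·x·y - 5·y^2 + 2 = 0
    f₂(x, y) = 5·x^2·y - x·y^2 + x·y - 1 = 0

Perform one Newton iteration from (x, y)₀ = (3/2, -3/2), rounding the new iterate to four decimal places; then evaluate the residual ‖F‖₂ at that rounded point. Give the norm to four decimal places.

7.2278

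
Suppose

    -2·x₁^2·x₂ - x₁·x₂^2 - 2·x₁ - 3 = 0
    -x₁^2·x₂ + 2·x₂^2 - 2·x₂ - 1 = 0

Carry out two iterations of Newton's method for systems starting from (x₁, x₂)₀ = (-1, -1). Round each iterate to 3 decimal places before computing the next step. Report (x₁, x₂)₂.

At (-1, -1): F = (2.000, 4.000).
Jacobian J = [[-4·x₁·x₂ - x₂^2 - 2, -2·x₁^2 - 2·x₁·x₂], [-2·x₁·x₂, -x₁^2 + 4·x₂ - 2]].
At the point, J = [[-7.000, -4.000], [-2.000, -7.000]] (det J = 41.000).
Solving J·Δ = −F gives Δ = (-0.049, 0.585).
Then the next iterate is (x₁, x₂)₁ = (-1.049, -0.415).
Round to (-1.049, -0.415) and repeat: F = (0.19200, 0.63112), J = [[-3.91357, -3.07147], [-0.87067, -4.76040]].
Δ = (-0.064, 0.144), so (x₁, x₂)₂ = (-1.113, -0.271).

(-1.113, -0.271)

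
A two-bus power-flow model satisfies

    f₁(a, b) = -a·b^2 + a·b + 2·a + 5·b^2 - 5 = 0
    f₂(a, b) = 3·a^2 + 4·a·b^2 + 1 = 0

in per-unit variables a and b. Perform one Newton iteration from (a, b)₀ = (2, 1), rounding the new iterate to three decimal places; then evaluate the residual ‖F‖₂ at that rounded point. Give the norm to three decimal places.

5.703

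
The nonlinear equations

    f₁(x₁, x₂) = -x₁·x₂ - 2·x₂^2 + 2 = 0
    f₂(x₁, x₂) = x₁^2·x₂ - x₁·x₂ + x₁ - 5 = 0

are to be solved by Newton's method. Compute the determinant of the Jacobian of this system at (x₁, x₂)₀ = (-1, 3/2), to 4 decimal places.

J = [[-x₂, -x₁ - 4·x₂], [2·x₁·x₂ - x₂ + 1, x₁^2 - x₁]].
At the point, J = [[-1.5000, -5.0000], [-3.5000, 2.0000]].
det J = -20.5000.

-20.5000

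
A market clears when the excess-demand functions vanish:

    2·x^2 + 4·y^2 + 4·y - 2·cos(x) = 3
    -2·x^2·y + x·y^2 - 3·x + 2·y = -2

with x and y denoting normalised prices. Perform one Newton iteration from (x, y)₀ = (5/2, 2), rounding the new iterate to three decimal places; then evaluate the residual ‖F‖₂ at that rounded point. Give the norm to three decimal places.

8.930

At (5/2, 2): F = (35.10229, -16.500).
Jacobian J = [[4·x + 2·sin(x), 8·y + 4], [-4·x·y + y^2 - 3, -2·x^2 + 2·x·y + 2]].
At the point, J = [[11.19694, 20.000], [-19.000, -0.500]] (det J = 374.40153).
Solving J·Δ = −F gives Δ = (-0.835, -1.288).
Then the next iterate is (x, y)₁ = (1.665, 0.712).
Re-evaluating at (1.665, 0.712): F = (7.60835, -4.67459), so ‖F‖₂ = 8.930.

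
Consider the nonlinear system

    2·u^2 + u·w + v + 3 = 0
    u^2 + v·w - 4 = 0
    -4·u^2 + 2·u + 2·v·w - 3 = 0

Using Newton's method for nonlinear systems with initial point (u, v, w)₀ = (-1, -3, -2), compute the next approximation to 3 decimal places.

(-0.786, -4.114, -0.400)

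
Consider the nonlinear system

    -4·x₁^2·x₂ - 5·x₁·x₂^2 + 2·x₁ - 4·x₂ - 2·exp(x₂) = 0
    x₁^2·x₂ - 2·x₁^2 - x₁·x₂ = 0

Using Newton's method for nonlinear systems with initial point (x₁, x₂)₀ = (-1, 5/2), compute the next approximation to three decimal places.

(-1.184, 0.678)

At (-1, 5/2): F = (-15.11499, 3.000).
Jacobian J = [[-8·x₁·x₂ - 5·x₂^2 + 2, -4·x₁^2 - 10·x₁·x₂ - 2·exp(x₂) - 4], [2·x₁·x₂ - 4·x₁ - x₂, x₁^2 - x₁]].
At the point, J = [[-9.250, -7.36499], [-3.500, 2.000]] (det J = -44.27746).
Solving J·Δ = −F gives Δ = (-0.184, -1.822).
Then the next iterate is (x₁, x₂)₁ = (-1.184, 0.678).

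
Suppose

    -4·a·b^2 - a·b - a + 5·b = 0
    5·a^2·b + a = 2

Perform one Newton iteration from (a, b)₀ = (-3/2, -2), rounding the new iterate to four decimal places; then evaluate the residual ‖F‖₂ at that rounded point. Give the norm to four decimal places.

7.0154

At (-3/2, -2): F = (12.5000, -26.0000).
Jacobian J = [[-4·b^2 - b - 1, -8·a·b - a + 5], [10·a·b + 1, 5·a^2]].
At the point, J = [[-15.0000, -17.5000], [31.0000, 11.2500]] (det J = 373.7500).
Solving J·Δ = −F gives Δ = (0.8411, -0.0067).
Then the next iterate is (a, b)₁ = (-0.6589, -2.0067).
Re-evaluating at (-0.6589, -2.0067): F = (-0.083662, -7.014936), so ‖F‖₂ = 7.0154.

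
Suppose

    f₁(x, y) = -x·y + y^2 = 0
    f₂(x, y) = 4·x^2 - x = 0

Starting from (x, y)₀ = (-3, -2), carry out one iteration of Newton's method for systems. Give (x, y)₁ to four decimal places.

At (-3, -2): F = (-2.0000, 39.0000).
Jacobian J = [[-y, -x + 2·y], [8·x - 1, 0]].
At the point, J = [[2.0000, -1.0000], [-25.0000, 0.0000]] (det J = -25.0000).
Solving J·Δ = −F gives Δ = (1.5600, 1.1200).
Then the next iterate is (x, y)₁ = (-1.4400, -0.8800).

(-1.4400, -0.8800)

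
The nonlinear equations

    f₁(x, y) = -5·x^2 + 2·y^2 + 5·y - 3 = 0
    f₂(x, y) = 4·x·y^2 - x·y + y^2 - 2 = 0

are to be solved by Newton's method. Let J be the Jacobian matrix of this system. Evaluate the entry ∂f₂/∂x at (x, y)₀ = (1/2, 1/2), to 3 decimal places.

∂f₂/∂x = 4·y^2 - y.
At (1/2, 1/2) this is 0.500.

0.500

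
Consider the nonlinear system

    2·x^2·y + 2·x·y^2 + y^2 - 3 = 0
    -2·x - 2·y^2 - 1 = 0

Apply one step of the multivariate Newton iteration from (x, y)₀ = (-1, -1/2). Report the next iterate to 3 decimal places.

At (-1, -1/2): F = (-4.250, 0.500).
Jacobian J = [[4·x·y + 2·y^2, 2·x^2 + 4·x·y + 2·y], [-2, -4·y]].
At the point, J = [[2.500, 3.000], [-2.000, 2.000]] (det J = 11.000).
Solving J·Δ = −F gives Δ = (0.909, 0.659).
Then the next iterate is (x, y)₁ = (-0.091, 0.159).

(-0.091, 0.159)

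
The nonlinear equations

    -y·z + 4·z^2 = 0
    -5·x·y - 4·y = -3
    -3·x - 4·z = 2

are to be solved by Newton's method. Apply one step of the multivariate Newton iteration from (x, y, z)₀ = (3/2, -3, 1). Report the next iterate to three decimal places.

(-1.131, -3.171, 0.348)

At (3/2, -3, 1): F = (7.000, 37.500, -10.500).
Jacobian J = [[0, -z, -y + 8·z], [-5·y, -5·x - 4, 0], [-3, 0, -4]].
At the point, J = [[0.000, -1.000, 11.000], [15.000, -11.500, 0.000], [-3.000, 0.000, -4.000]] (det J = -439.500).
Solving J·Δ = −F gives Δ = (-2.631, -0.171, -0.652).
Then the next iterate is (x, y, z)₁ = (-1.131, -3.171, 0.348).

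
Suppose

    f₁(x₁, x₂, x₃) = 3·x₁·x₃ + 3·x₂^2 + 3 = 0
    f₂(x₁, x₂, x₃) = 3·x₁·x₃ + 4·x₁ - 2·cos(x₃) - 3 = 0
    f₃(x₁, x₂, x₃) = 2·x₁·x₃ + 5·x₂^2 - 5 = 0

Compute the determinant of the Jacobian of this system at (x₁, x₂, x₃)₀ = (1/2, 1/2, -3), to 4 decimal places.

10.3795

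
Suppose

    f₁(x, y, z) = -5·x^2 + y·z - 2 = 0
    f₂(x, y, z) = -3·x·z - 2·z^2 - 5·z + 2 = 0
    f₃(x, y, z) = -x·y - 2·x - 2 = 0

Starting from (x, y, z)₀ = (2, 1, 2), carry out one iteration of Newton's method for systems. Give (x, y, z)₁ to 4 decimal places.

At (2, 1, 2): F = (-20.0000, -28.0000, -8.0000).
Jacobian J = [[-10·x, z, y], [-3·z, 0, -3·x - 4·z - 5], [-y - 2, -x, 0]].
At the point, J = [[-20.0000, 2.0000, 1.0000], [-6.0000, 0.0000, -19.0000], [-3.0000, -2.0000, 0.0000]] (det J = 886.0000).
Solving J·Δ = −F gives Δ = (-1.2641, -2.1038, -1.0745).
Then the next iterate is (x, y, z)₁ = (0.7359, -1.1038, 0.9255).

(0.7359, -1.1038, 0.9255)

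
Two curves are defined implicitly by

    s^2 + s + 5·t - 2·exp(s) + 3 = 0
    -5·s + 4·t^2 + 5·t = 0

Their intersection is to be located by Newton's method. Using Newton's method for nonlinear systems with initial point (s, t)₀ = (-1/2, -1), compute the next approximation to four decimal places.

At (-1/2, -1): F = (-3.463061, 1.5000).
Jacobian J = [[2·s - 2·exp(s) + 1, 5], [-5, 8·t + 5]].
At the point, J = [[-1.213061, 5.0000], [-5.0000, -3.0000]] (det J = 28.639184).
Solving J·Δ = −F gives Δ = (-0.1009, 0.6681).
Then the next iterate is (s, t)₁ = (-0.6009, -0.3319).

(-0.6009, -0.3319)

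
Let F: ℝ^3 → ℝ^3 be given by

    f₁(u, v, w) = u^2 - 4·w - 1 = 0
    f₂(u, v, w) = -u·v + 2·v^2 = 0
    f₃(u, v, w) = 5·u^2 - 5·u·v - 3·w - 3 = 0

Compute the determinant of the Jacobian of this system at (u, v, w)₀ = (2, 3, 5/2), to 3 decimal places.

J = [[2·u, 0, -4], [-v, -u + 4·v, 0], [10·u - 5·v, -5·u, -3]].
At the point, J = [[4.000, 0.000, -4.000], [-3.000, 10.000, 0.000], [5.000, -10.000, -3.000]].
det J = -40.000.

-40.000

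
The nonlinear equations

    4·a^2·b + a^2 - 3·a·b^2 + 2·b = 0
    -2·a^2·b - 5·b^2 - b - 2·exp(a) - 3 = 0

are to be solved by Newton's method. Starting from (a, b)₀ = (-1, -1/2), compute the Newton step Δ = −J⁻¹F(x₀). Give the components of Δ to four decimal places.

(-0.7432, 0.7263)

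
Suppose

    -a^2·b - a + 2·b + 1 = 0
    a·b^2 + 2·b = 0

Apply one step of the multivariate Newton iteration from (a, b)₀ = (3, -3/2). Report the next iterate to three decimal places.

At (3, -3/2): F = (8.500, 3.750).
Jacobian J = [[-2·a·b - 1, -a^2 + 2], [b^2, 2·a·b + 2]].
At the point, J = [[8.000, -7.000], [2.250, -7.000]] (det J = -40.250).
Solving J·Δ = −F gives Δ = (-0.826, 0.270).
Then the next iterate is (a, b)₁ = (2.174, -1.230).

(2.174, -1.230)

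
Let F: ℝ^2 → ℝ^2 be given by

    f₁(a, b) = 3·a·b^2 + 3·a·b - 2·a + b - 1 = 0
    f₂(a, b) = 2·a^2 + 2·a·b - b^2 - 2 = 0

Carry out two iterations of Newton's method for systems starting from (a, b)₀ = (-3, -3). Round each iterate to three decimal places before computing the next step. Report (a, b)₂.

At (-3, -3): F = (-52.000, 25.000).
Jacobian J = [[3·b^2 + 3·b - 2, 6·a·b + 3·a + 1], [4·a + 2·b, 2·a - 2·b]].
At the point, J = [[16.000, 46.000], [-18.000, 0.000]] (det J = 828.000).
Solving J·Δ = −F gives Δ = (1.389, 0.647).
Then the next iterate is (a, b)₁ = (-1.611, -2.353).
Round to (-1.611, -2.353) and repeat: F = (-15.51738, 5.23540), J = [[7.55083, 18.91110], [-11.150, 1.484]].
Δ = (0.550, 0.601), so (a, b)₂ = (-1.061, -1.752).

(-1.061, -1.752)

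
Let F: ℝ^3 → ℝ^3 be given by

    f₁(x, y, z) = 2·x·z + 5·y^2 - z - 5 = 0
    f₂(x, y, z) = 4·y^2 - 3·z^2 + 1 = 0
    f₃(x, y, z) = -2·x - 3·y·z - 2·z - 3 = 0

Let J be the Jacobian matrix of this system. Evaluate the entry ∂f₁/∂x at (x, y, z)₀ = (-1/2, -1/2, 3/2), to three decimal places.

∂f₁/∂x = 2·z.
At (-1/2, -1/2, 3/2) this is 3.000.

3.000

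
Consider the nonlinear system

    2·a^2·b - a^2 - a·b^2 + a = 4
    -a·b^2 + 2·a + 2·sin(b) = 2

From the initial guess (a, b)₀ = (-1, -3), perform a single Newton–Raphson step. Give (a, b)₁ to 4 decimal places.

At (-1, -3): F = (-3.0000, 4.717760).
Jacobian J = [[4·a·b - 2·a - b^2 + 1, 2·a^2 - 2·a·b], [-b^2 + 2, -2·a·b + 2·cos(b)]].
At the point, J = [[6.0000, -4.0000], [-7.0000, -7.979985]] (det J = -75.879910).
Solving J·Δ = −F gives Δ = (0.5642, 0.0963).
Then the next iterate is (a, b)₁ = (-0.4358, -2.9037).

(-0.4358, -2.9037)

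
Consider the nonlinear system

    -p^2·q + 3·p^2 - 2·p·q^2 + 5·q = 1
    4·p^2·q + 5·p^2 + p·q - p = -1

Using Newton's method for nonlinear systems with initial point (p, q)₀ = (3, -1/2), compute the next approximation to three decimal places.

(1.713, -0.558)

At (3, -1/2): F = (26.500, 23.500).
Jacobian J = [[-2·p·q + 6·p - 2·q^2, -p^2 - 4·p·q + 5], [8·p·q + 10·p + q - 1, 4·p^2 + p]].
At the point, J = [[20.500, 2.000], [16.500, 39.000]] (det J = 766.500).
Solving J·Δ = −F gives Δ = (-1.287, -0.058).
Then the next iterate is (p, q)₁ = (1.713, -0.558).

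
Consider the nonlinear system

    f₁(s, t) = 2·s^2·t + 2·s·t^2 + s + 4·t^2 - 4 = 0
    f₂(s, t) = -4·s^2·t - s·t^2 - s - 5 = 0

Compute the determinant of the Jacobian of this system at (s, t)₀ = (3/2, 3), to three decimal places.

1473.000

J = [[4·s·t + 2·t^2 + 1, 2·s^2 + 4·s·t + 8·t], [-8·s·t - t^2 - 1, -4·s^2 - 2·s·t]].
At the point, J = [[37.000, 46.500], [-46.000, -18.000]].
det J = 1473.000.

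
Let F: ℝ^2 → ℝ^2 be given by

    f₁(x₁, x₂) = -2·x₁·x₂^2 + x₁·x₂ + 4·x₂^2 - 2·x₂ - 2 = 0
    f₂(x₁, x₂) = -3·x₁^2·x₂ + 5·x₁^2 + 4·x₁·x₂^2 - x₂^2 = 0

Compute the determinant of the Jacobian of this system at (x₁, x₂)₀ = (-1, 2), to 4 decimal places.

J = [[-2·x₂^2 + x₂, -4·x₁·x₂ + x₁ + 8·x₂ - 2], [-6·x₁·x₂ + 10·x₁ + 4·x₂^2, -3·x₁^2 + 8·x₁·x₂ - 2·x₂]].
At the point, J = [[-6.0000, 21.0000], [18.0000, -23.0000]].
det J = -240.0000.

-240.0000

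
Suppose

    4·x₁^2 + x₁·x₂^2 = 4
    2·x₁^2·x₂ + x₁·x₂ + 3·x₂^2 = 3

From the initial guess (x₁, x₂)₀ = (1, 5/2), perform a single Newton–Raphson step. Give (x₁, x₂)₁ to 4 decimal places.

At (1, 5/2): F = (6.2500, 23.2500).
Jacobian J = [[8·x₁ + x₂^2, 2·x₁·x₂], [4·x₁·x₂ + x₂, 2·x₁^2 + x₁ + 6·x₂]].
At the point, J = [[14.2500, 5.0000], [12.5000, 18.0000]] (det J = 194.0000).
Solving J·Δ = −F gives Δ = (0.0193, -1.3051).
Then the next iterate is (x₁, x₂)₁ = (1.0193, 1.1949).

(1.0193, 1.1949)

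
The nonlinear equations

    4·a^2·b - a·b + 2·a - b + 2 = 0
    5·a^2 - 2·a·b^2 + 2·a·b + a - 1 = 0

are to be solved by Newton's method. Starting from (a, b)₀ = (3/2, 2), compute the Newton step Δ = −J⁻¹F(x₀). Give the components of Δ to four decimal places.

(-0.6781, -0.2653)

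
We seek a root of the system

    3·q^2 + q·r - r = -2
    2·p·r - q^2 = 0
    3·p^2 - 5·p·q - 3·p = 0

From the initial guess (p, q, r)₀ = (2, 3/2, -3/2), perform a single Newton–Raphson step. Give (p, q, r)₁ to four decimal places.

(0.7510, 0.4127, -1.1898)

At (2, 3/2, -3/2): F = (8.0000, -8.2500, -9.0000).
Jacobian J = [[0, 6·q + r, q - 1], [2·r, -2·q, 2·p], [6·p - 5·q - 3, -5·p, 0]].
At the point, J = [[0.0000, 7.5000, 0.5000], [-3.0000, -3.0000, 4.0000], [1.5000, -10.0000, 0.0000]] (det J = 62.2500).
Solving J·Δ = −F gives Δ = (-1.2490, -1.0873, 0.3102).
Then the next iterate is (p, q, r)₁ = (0.7510, 0.4127, -1.1898).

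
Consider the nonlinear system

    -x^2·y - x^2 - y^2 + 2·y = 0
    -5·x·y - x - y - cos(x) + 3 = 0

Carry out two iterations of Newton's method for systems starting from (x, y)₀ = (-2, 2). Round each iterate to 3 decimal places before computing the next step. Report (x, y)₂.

At (-2, 2): F = (-12.000, 23.41615).
Jacobian J = [[-2·x·y - 2·x, -x^2 - 2·y + 2], [-5·y + sin(x) - 1, -5·x - 1]].
At the point, J = [[12.000, -6.000], [-11.90930, 9.000]] (det J = 36.54422).
Solving J·Δ = −F gives Δ = (-0.889, -3.778).
Then the next iterate is (x, y)₁ = (-2.889, -1.778).
Round to (-2.889, -1.778) and repeat: F = (-0.22385, -17.04794), J = [[-4.49528, -2.79032], [7.64008, 13.445]].
Δ = (-1.293, 2.003), so (x, y)₂ = (-4.182, 0.225).

(-4.182, 0.225)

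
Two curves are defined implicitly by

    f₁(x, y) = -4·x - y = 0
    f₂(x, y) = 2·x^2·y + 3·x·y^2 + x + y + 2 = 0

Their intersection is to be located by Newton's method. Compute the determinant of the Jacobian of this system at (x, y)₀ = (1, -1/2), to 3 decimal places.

-0.250

J = [[-4, -1], [4·x·y + 3·y^2 + 1, 2·x^2 + 6·x·y + 1]].
At the point, J = [[-4.000, -1.000], [-0.250, 0.000]].
det J = -0.250.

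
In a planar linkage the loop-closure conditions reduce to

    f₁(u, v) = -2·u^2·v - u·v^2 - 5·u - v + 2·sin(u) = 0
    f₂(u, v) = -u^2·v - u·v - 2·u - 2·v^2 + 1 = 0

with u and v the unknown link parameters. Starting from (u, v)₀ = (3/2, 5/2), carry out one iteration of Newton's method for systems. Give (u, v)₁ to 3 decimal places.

At (3/2, 5/2): F = (-28.63001, -23.875).
Jacobian J = [[-4·u·v - v^2 + 2·cos(u) - 5, -2·u^2 - 2·u·v - 1], [-2·u·v - v - 2, -u^2 - u - 4·v]].
At the point, J = [[-26.10853, -13.000], [-12.000, -13.750]] (det J = 202.99223).
Solving J·Δ = −F gives Δ = (-0.410, -1.378).
Then the next iterate is (u, v)₁ = (1.090, 1.122).

(1.090, 1.122)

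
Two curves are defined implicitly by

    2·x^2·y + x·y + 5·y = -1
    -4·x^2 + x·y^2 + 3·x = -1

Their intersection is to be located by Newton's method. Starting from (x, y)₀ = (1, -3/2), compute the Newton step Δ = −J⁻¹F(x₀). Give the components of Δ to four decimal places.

(-0.3371, 1.0590)

At (1, -3/2): F = (-11.0000, 2.2500).
Jacobian J = [[4·x·y + y, 2·x^2 + x + 5], [-8·x + y^2 + 3, 2·x·y]].
At the point, J = [[-7.5000, 8.0000], [-2.7500, -3.0000]] (det J = 44.5000).
Solving J·Δ = −F gives Δ = (-0.3371, 1.0590).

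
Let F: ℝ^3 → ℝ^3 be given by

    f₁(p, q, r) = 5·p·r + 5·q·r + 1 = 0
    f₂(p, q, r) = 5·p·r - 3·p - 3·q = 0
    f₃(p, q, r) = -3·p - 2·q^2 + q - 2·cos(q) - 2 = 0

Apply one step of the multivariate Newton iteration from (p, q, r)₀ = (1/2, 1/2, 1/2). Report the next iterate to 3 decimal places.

At (1/2, 1/2, 1/2): F = (3.500, -1.750, -5.25517).
Jacobian J = [[5·r, 5·r, 5·p + 5·q], [5·r - 3, -3, 5·p], [-3, -4·q + 2·sin(q) + 1, 0]].
At the point, J = [[2.500, 2.500, 5.000], [-0.500, -3.000, 2.500], [-3.000, -0.04115, 0.000]] (det J = -63.38995).
Solving J·Δ = −F gives Δ = (-1.750, -0.103, 0.227).
Then the next iterate is (p, q, r)₁ = (-1.250, 0.397, 0.727).

(-1.250, 0.397, 0.727)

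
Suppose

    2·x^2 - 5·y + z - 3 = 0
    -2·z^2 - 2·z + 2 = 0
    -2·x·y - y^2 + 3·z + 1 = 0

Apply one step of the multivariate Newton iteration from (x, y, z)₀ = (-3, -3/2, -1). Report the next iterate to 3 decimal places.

At (-3, -3/2, -1): F = (21.500, 2.000, -13.250).
Jacobian J = [[4·x, -5, 1], [0, 0, -4·z - 2], [-2·y, -2·x - 2·y, 3]].
At the point, J = [[-12.000, -5.000, 1.000], [0.000, 0.000, 2.000], [3.000, 9.000, 3.000]] (det J = 186.000).
Solving J·Δ = −F gives Δ = (1.110, 1.435, -1.000).
Then the next iterate is (x, y, z)₁ = (-1.890, -0.065, -2.000).

(-1.890, -0.065, -2.000)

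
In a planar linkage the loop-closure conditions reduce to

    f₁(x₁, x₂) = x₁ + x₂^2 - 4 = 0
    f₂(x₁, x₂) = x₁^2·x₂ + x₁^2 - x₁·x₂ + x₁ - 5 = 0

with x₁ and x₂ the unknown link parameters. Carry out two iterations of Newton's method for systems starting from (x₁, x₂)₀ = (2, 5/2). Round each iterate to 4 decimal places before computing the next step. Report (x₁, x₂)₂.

(1.5200, 1.5810)

At (2, 5/2): F = (4.2500, 6.0000).
Jacobian J = [[1, 2·x₂], [2·x₁·x₂ + 2·x₁ - x₂ + 1, x₁^2 - x₁]].
At the point, J = [[1.0000, 5.0000], [12.5000, 2.0000]] (det J = -60.5000).
Solving J·Δ = −F gives Δ = (-0.3554, -0.7789).
Then the next iterate is (x₁, x₂)₁ = (1.6446, 1.7211).
Round to (1.6446, 1.7211) and repeat: F = (0.606785, 1.173863), J = [[1.0000, 3.4422], [8.229142, 1.060109]].
Δ = (-0.1246, -0.1401), so (x₁, x₂)₂ = (1.5200, 1.5810).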